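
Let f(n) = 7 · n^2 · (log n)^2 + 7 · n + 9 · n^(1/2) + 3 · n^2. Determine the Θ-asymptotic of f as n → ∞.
f(n) ∈ Θ(n^2 · (log n)^2)

Compare the terms by growth order. For large n, n^a · (log n)^b dominates n^a' · (log n)^b' iff a > a', or (a = a' and b > b'). Ranking the 4 terms shows the dominant one is 7 · n^2 · (log n)^2. Hence f(n) ∈ Θ(n^2 · (log n)^2).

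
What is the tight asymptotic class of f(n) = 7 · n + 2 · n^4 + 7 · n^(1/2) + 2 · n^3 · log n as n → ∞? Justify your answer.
f(n) ∈ Θ(n^4)

Compare the terms by growth order. For large n, n^a · (log n)^b dominates n^a' · (log n)^b' iff a > a', or (a = a' and b > b'). Ranking the 4 terms shows the dominant one is 2 · n^4. Hence f(n) ∈ Θ(n^4).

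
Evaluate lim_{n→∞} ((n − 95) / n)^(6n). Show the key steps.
lim = e^(−570)

Rewrite as (1 − 95/n)^(6n). By the standard limit (1 + x/n)^n → e^x, we have (1 − 95/n)^n → e^(−95), and raising to the 6th power gives e^(−570).
More precisely, ln[(1 − 95/n)^(6n)] = 6n · ln(1 − 95/n) = 6n · (-95/n + O(1/n^2)) = -570 + O(1/n) → -570.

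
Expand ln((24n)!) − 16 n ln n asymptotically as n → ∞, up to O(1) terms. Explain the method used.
ln((24n)!) − 16 n ln n = 8 n ln n + 24(ln 24 − 1) n + (1/2) ln(2π·24n) + O(1/n)

Stirling: ln((24n)!) = 24n ln(24n) − 24n + (1/2) ln(2π·24n) + O(1/n).
Expand 24n ln(24n) = 24n (ln n + ln 24) = 24n ln n + 24n ln 24.
Subtract 16n ln n: leading term is (24 − 16) n ln n = 8 n ln n. The next term is 24n ln 24 − 24n = 24(ln 24 − 1) n. Then the (1/2) ln(2π·24n) correction.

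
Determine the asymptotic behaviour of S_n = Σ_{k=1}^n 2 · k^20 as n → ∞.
S_n ~ 2 · n^21 / 21

By integral comparison (Euler-Maclaurin), Σ_{k=1}^n 2 · k^20 = 2 · ∫_0^n x^20 dx + O(n^20) = 2 · n^21/21 + O(n^20). (Equivalently, Faulhaber's formula gives the same leading term.)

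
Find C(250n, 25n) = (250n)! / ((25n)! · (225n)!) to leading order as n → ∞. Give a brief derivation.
C(250n, 25n) ~ (10000000000/387420489)^(25n) · sqrt(5/(9π·25n))

Write N = 25n. Apply Stirling to each factorial:
  (10N)! ~ sqrt(2π·10N) · (10N/e)^(10N),
  N! ~ sqrt(2π N) · (N/e)^N,
  (9N)! ~ sqrt(2π·9N) · (9N/e)^(9N).
The exponential factors combine to (10N)^(10N) / (N^N · (9N)^(9N)) = 10^(10N)/9^(9N) = (10^10/9^9)^N = (10000000000/387420489)^N.
The square-root prefactors combine to sqrt(2π·10N) / (sqrt(2π N)·sqrt(2π·9N)) = sqrt(10 / (2π·9·N)) = sqrt(5/(9π·25n)).
Substituting N = 25n: C(250n, 25n) ~ (10000000000/387420489)^(25n) · sqrt(5/(9π·25n)).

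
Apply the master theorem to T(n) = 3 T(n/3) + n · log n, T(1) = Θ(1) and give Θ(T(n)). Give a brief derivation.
T(n) = Θ(n · (log n)^2)

Here log_3 3 = 1 and f(n) = n · log n = Θ(n^(log_3 3) · (log n)^1). This is the extended Case 2 of the master theorem (f matches the critical exponent up to log factors), giving T(n) = Θ(n^(log_3 3) · (log n)^(1+1)) = Θ(n · (log n)^2).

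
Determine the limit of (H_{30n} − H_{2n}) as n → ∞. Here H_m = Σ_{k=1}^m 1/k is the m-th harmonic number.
lim = ln(30/2) = ln 15

Euler-Maclaurin gives H_m = ln m + γ + 1/(2m) + O(1/m^2). The γ and O(1/m) terms cancel in the difference:
  H_{30n} − H_{2n} = ln(30n) − ln(2n) + O(1/n) = ln(30/2) + O(1/n).
Hence the limit is ln(30/2) = ln 15.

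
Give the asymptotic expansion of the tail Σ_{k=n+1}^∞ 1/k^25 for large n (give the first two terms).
Σ_{k>n} 1/k^25 = 1/(24 · n^24) − 1/(2 · n^25) + O(1/n^26)

Compare to the integral: ∫_{n}^∞ x^(−25) dx = [−x^(−24)/24]_{n}^∞ = 1/((25−1)·n^24). The Euler-Maclaurin correction adds −f(n)/2 = −1/(2·n^25). Euler-Maclaurin then gives
  Σ_{k>n} 1/k^25 = ∫_{n}^∞ dx/x^25 − 1/(2·n^25) + O(1/n^26).
(Equivalently this is ζ(25) − Σ_{k≤n} 1/k^25.)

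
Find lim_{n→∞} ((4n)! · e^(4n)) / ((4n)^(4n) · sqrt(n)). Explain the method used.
lim = sqrt(2π·4)

Stirling: (4n)! ~ sqrt(2π·4n) · (4n/e)^(4n). Hence
  (4n)! · e^(4n) / (4n)^(4n) ~ sqrt(2π·4n).
Dividing by sqrt(n): sqrt(2π·4n) / sqrt(n) = sqrt(2π·4) · n^((1−1)/2), so the limit is sqrt(2π·4).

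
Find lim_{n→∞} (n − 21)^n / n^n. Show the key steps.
lim = e^(−21)

Rewrite as (1 − 21/n)^(n). By the standard limit (1 + x/n)^n → e^x, we have (1 − 21/n)^n → e^(−21), and raising to the 1st power gives e^(−21).
More precisely, ln[(1 − 21/n)^(n)] = n · ln(1 − 21/n) = n · (-21/n + O(1/n^2)) = -21 + O(1/n) → -21.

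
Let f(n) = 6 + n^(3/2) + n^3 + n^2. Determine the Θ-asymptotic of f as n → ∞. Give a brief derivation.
f(n) ∈ Θ(n^3)

Compare the terms by growth order. For large n, n^a · (log n)^b dominates n^a' · (log n)^b' iff a > a', or (a = a' and b > b'). Ranking the 4 terms shows the dominant one is n^3. Hence f(n) ∈ Θ(n^3).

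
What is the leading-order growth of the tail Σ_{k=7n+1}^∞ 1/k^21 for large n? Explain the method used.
Σ_{k>7n} 1/k^21 ~ 1/(20 · (7n)^20)

Compare to the integral: ∫_{7n}^∞ x^(−21) dx = [−x^(−20)/20]_{7n}^∞ = 1/((21−1)·(7n)^20). Euler-Maclaurin then gives
  Σ_{k>7n} 1/k^21 = ∫_{7n}^∞ dx/x^21 − 1/(2·(7n)^21) + O(1/(7n)^22).
(Equivalently this is ζ(21) − Σ_{k≤7n} 1/k^21.)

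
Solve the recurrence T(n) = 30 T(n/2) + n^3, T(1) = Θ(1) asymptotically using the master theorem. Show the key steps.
T(n) = Θ(n^(log_2 30))

Master theorem: compare f(n) = n^3 to n^(log_2 30) where log_2 30 ≈ 4.907. Since 3 < log_2 30, we have f(n) = O(n^(log_2 30 − ε)) for some ε > 0 — Case 1. Hence T(n) = Θ(n^(log_2 30)).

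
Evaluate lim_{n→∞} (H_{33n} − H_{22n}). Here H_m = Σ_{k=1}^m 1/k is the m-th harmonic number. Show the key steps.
lim = ln(33/22) = ln(3/2)

Euler-Maclaurin gives H_m = ln m + γ + 1/(2m) + O(1/m^2). The γ and O(1/m) terms cancel in the difference:
  H_{33n} − H_{22n} = ln(33n) − ln(22n) + O(1/n) = ln(33/22) + O(1/n).
Hence the limit is ln(33/22) = ln(3/2).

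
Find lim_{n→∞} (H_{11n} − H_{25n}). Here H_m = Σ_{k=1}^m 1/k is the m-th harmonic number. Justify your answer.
lim = ln(11/25)

Euler-Maclaurin gives H_m = ln m + γ + 1/(2m) + O(1/m^2). The γ and O(1/m) terms cancel in the difference:
  H_{11n} − H_{25n} = ln(11n) − ln(25n) + O(1/n) = ln(11/25) + O(1/n).
Hence the limit is ln(11/25).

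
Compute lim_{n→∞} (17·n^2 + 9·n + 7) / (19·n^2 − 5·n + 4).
lim = 17/19

For large n the leading n^2 terms dominate both numerator and denominator. Dividing top and bottom by n^2, every other term tends to 0, leaving 17/19.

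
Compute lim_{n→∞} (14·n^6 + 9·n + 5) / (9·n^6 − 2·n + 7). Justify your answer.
lim = 14/9

For large n the leading n^6 terms dominate both numerator and denominator. Dividing top and bottom by n^6, every other term tends to 0, leaving 14/9.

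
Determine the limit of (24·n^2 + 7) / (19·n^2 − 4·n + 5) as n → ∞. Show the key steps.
lim = 24/19

For large n the leading n^2 terms dominate both numerator and denominator. Dividing top and bottom by n^2, every other term tends to 0, leaving 24/19.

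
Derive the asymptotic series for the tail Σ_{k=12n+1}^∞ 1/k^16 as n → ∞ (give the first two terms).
Σ_{k>12n} 1/k^16 = 1/(15 · (12n)^15) − 1/(2 · (12n)^16) + O(1/(12n)^17)

Compare to the integral: ∫_{12n}^∞ x^(−16) dx = [−x^(−15)/15]_{12n}^∞ = 1/((16−1)·(12n)^15). The Euler-Maclaurin correction adds −f(12n)/2 = −1/(2·(12n)^16). Euler-Maclaurin then gives
  Σ_{k>12n} 1/k^16 = ∫_{12n}^∞ dx/x^16 − 1/(2·(12n)^16) + O(1/(12n)^17).
(Equivalently this is ζ(16) − Σ_{k≤12n} 1/k^16.)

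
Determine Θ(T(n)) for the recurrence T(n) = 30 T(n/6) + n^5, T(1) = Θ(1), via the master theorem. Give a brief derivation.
T(n) = Θ(n^5)

log_6 30 ≈ 1.898. f(n) = n^5 dominates n^(log_6 30) since 5 > 1.898, and the regularity condition a·f(n/b) = 30·(n/6)^5 = (30/7776)·n^5 ≤ c·f(n) holds with c = 30/7776 ≈ 0.00386 < 1. So this is Case 3: T(n) = Θ(f(n)) = Θ(n^5).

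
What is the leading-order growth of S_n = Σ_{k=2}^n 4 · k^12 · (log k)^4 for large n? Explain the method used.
S_n ~ 4 · n^13 · (log n)^4 / 13

By integral comparison, S_n = ∫_1^n 4 · x^12 · (log x)^4 dx + O(n^12 · (log n)^4). For the integral, the leading term of ∫_1^n x^12 (log x)^4 dx is n^13/13 · (log n)^4 (by repeated integration by parts; each step lowers the log-exponent and produces a relatively O(1/log n) correction). Hence S_n ~ 4 · n^13 · (log n)^4 / 13.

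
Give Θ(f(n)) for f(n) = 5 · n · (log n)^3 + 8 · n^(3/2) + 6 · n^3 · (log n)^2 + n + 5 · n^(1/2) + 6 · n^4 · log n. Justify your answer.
f(n) ∈ Θ(n^4 · log n)

Compare the terms by growth order. For large n, n^a · (log n)^b dominates n^a' · (log n)^b' iff a > a', or (a = a' and b > b'). Ranking the 6 terms shows the dominant one is 6 · n^4 · log n. Hence f(n) ∈ Θ(n^4 · log n).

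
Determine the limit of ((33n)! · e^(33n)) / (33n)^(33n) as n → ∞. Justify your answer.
lim = ∞

Stirling: (33n)! ~ sqrt(2π·33n) · (33n/e)^(33n). Hence
  (33n)! · e^(33n) / (33n)^(33n) ~ sqrt(2π·33n) = sqrt(2π·33) · sqrt(n) → ∞.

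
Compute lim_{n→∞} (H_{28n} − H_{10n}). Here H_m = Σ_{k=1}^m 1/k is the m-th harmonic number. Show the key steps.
lim = ln(28/10) = ln(14/5)

Euler-Maclaurin gives H_m = ln m + γ + 1/(2m) + O(1/m^2). The γ and O(1/m) terms cancel in the difference:
  H_{28n} − H_{10n} = ln(28n) − ln(10n) + O(1/n) = ln(28/10) + O(1/n).
Hence the limit is ln(28/10) = ln(14/5).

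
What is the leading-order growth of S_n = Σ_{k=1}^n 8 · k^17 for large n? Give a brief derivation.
S_n ~ 4 · n^18 / 9

By integral comparison (Euler-Maclaurin), Σ_{k=1}^n 8 · k^17 = 8 · ∫_0^n x^17 dx + O(n^17) = 8 · n^18/18 = 4 · n^18 / 9 + O(n^17). (Equivalently, Faulhaber's formula gives the same leading term.)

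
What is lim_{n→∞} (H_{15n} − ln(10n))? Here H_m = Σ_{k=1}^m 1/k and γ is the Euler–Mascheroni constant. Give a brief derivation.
lim = ln(3/2) + γ

By Euler-Maclaurin, H_m = ln m + γ + O(1/m). So
  H_{15n} − ln(10n) = ln(15n) + γ − ln(10n) + O(1/n)
                       = ln(15/10) + γ + O(1/n).
Hence the limit is ln(15/10) + γ (= ln(3/2)).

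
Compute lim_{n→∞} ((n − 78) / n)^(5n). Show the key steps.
lim = e^(−390)

Rewrite as (1 − 78/n)^(5n). By the standard limit (1 + x/n)^n → e^x, we have (1 − 78/n)^n → e^(−78), and raising to the 5th power gives e^(−390).
More precisely, ln[(1 − 78/n)^(5n)] = 5n · ln(1 − 78/n) = 5n · (-78/n + O(1/n^2)) = -390 + O(1/n) → -390.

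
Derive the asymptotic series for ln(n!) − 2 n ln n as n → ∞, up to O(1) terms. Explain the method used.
ln(n!) − 2 n ln n = −n ln n − n + (1/2) ln(2π n) + O(1/n)

Stirling: ln((n)!) = n ln(n) − n + (1/2) ln(2π·n) + O(1/n).
Here n ln(n) = n ln n.
Subtract 2n ln n: leading term is (1 − 2) n ln n = −n ln n. The next term is −n. Then the (1/2) ln(2π·n) correction.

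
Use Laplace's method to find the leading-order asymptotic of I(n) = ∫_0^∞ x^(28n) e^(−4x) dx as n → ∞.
I(n) ~ (sqrt(2π·28n) / 4) · (28n/(4e))^(28n)

Write the integrand as exp(28n ln x − 4x) and set f(x) = 28n ln x − 4x. Then f'(x) = 28n/x − 4 = 0 at x* = 28n/4, and f''(x*) = −28n/x*^2 = −4^2/(28n). Laplace's method (interior maximum) gives
  I(n) ~ e^(f(x*)) · sqrt(2π / |f''(x*)|)
        = exp(28n ln(28n/4) − 28n) · sqrt(2π · 28n / 4^2)
        = (28n/4)^(28n) e^(−28n) · sqrt(2π·28n) / 4
        = (sqrt(2π·28n) / 4) · (28n/(4e))^(28n).
This matches Γ(28n+1)/4^(28n+1) with Stirling applied to Γ.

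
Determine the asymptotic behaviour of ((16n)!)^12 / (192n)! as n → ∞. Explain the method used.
((16n)!)^12/(192n)! ~ ((2π·16n)^(11/2) / sqrt(12)) · 12^(−12·16n)  →  0

Write N = 16n. Stirling: N! ~ sqrt(2π N)(N/e)^N and (12N)! ~ sqrt(2π·12N)·(12N/e)^(12N).
  (N!)^12/(12N)! ~ (2π N)^(12/2) (N/e)^(12N) / [sqrt(2π·12N) (12N/e)^(12N)]
     = (2π N)^(12/2) / sqrt(2π·12N) · (N/(12N))^(12N)
     = (2π N)^((12−1)/2) / sqrt(12) · 12^(−12N).
Since 12^12 > 1, the factor 12^(−12N) decays exponentially, so the ratio → 0. Substituting N = 16n gives the stated form.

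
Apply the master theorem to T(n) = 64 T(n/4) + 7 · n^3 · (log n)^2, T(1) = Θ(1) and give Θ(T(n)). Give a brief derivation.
T(n) = Θ(n^3 · (log n)^3)

Here log_4 64 = 3 and f(n) = 7 · n^3 · (log n)^2 = Θ(n^(log_4 64) · (log n)^2). This is the extended Case 2 of the master theorem (f matches the critical exponent up to log factors), giving T(n) = Θ(n^(log_4 64) · (log n)^(2+1)) = Θ(n^3 · (log n)^3).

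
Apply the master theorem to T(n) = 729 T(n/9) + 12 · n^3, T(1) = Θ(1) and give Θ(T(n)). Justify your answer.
T(n) = Θ(n^3 log n)

log_9 729 = 3, and f(n) = 12 · n^3 = Θ(n^(log_9 729)). This is Case 2 of the master theorem: T(n) = Θ(f(n) · log n) = Θ(n^3 log n).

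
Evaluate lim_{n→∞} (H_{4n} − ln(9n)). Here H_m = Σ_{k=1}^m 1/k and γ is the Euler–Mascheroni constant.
lim = ln(4/9) + γ

By Euler-Maclaurin, H_m = ln m + γ + O(1/m). So
  H_{4n} − ln(9n) = ln(4n) + γ − ln(9n) + O(1/n)
                       = ln(4/9) + γ + O(1/n).
Hence the limit is ln(4/9) + γ.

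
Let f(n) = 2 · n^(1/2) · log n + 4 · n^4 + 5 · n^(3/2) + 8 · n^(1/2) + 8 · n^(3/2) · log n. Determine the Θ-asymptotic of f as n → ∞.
f(n) ∈ Θ(n^4)

Compare the terms by growth order. For large n, n^a · (log n)^b dominates n^a' · (log n)^b' iff a > a', or (a = a' and b > b'). Ranking the 5 terms shows the dominant one is 4 · n^4. Hence f(n) ∈ Θ(n^4).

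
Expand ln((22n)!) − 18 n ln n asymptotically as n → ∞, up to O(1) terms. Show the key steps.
ln((22n)!) − 18 n ln n = 4 n ln n + 22(ln 22 − 1) n + (1/2) ln(2π·22n) + O(1/n)

Stirling: ln((22n)!) = 22n ln(22n) − 22n + (1/2) ln(2π·22n) + O(1/n).
Expand 22n ln(22n) = 22n (ln n + ln 22) = 22n ln n + 22n ln 22.
Subtract 18n ln n: leading term is (22 − 18) n ln n = 4 n ln n. The next term is 22n ln 22 − 22n = 22(ln 22 − 1) n. Then the (1/2) ln(2π·22n) correction.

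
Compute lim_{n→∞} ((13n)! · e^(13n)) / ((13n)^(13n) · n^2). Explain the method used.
lim = 0

Stirling: (13n)! ~ sqrt(2π·13n) · (13n/e)^(13n). Hence
  (13n)! · e^(13n) / (13n)^(13n) ~ sqrt(2π·13n).
Dividing by n^2: sqrt(2π·13n) / n^2 = sqrt(2π·13) · n^((1−4)/2), so the expression behaves like sqrt(2π·13) · n^((1−4)/2) → 0.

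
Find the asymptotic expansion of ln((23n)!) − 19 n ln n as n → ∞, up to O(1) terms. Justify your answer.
ln((23n)!) − 19 n ln n = 4 n ln n + 23(ln 23 − 1) n + (1/2) ln(2π·23n) + O(1/n)

Stirling: ln((23n)!) = 23n ln(23n) − 23n + (1/2) ln(2π·23n) + O(1/n).
Expand 23n ln(23n) = 23n (ln n + ln 23) = 23n ln n + 23n ln 23.
Subtract 19n ln n: leading term is (23 − 19) n ln n = 4 n ln n. The next term is 23n ln 23 − 23n = 23(ln 23 − 1) n. Then the (1/2) ln(2π·23n) correction.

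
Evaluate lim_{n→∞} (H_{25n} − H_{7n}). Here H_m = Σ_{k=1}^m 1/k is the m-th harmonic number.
lim = ln(25/7)

Euler-Maclaurin gives H_m = ln m + γ + 1/(2m) + O(1/m^2). The γ and O(1/m) terms cancel in the difference:
  H_{25n} − H_{7n} = ln(25n) − ln(7n) + O(1/n) = ln(25/7) + O(1/n).
Hence the limit is ln(25/7).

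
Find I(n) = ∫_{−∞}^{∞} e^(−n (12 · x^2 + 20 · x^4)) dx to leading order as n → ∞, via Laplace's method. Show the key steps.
I(n) ~ sqrt(π/(12n))

φ(x) = 12 · x^2 + 20 · x^4 has its unique global minimum at x* = 0 (since φ'(x) = 24x + 80x^3 = 0 only at x = 0 for real x with both coefficients positive, and φ → ∞ as |x| → ∞). At x* = 0, φ(0) = 0 and φ''(0) = 24. Laplace's method then gives
  I(n) ~ sqrt(2π / (n · φ''(0))) · e^(−n φ(0)) = sqrt(2π / (24n)) = sqrt(π/(12n)).
The 20 · x^4 term contributes only at subleading order (an O(1/n) relative correction).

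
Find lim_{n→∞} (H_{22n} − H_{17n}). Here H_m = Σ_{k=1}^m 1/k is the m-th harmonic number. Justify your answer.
lim = ln(22/17)

Euler-Maclaurin gives H_m = ln m + γ + 1/(2m) + O(1/m^2). The γ and O(1/m) terms cancel in the difference:
  H_{22n} − H_{17n} = ln(22n) − ln(17n) + O(1/n) = ln(22/17) + O(1/n).
Hence the limit is ln(22/17).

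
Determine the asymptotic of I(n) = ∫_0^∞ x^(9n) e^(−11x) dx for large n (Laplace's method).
I(n) ~ (sqrt(2π·9n) / 11) · (9n/(11e))^(9n)

Write the integrand as exp(9n ln x − 11x) and set f(x) = 9n ln x − 11x. Then f'(x) = 9n/x − 11 = 0 at x* = 9n/11, and f''(x*) = −9n/x*^2 = −11^2/(9n). Laplace's method (interior maximum) gives
  I(n) ~ e^(f(x*)) · sqrt(2π / |f''(x*)|)
        = exp(9n ln(9n/11) − 9n) · sqrt(2π · 9n / 11^2)
        = (9n/11)^(9n) e^(−9n) · sqrt(2π·9n) / 11
        = (sqrt(2π·9n) / 11) · (9n/(11e))^(9n).
This matches Γ(9n+1)/11^(9n+1) with Stirling applied to Γ.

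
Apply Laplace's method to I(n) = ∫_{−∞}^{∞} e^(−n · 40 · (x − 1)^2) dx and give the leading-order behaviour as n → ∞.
I(n) = sqrt(π/(40n))

Here φ(x) = 40 · (x − 1)^2 has its unique minimum at x* = 1 with φ(x*) = 0 and φ''(x*) = 80. Laplace's method gives
  I(n) ~ e^(−n φ(x*)) · sqrt(2π / (n · φ''(x*))) = sqrt(2π / (80n)) = sqrt(π/(40n)).
This is exact: substituting u = (x − 1)·sqrt(40n) gives I(n) = (1/sqrt(40n)) ∫_{−∞}^{∞} e^(−u^2) du = sqrt(π/(40n)).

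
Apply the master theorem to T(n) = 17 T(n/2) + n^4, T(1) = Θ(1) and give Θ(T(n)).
T(n) = Θ(n^(log_2 17))

Master theorem: compare f(n) = n^4 to n^(log_2 17) where log_2 17 ≈ 4.087. Since 4 < log_2 17, we have f(n) = O(n^(log_2 17 − ε)) for some ε > 0 — Case 1. Hence T(n) = Θ(n^(log_2 17)).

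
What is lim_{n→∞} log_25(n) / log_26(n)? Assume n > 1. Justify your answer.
lim = ln(26) / ln(25) = log_25(26)

Change of base: log_25(n) = ln n / ln 25 and log_26(n) = ln n / ln 26. The ratio is (ln n / ln 25) · (ln 26 / ln n) = ln 26 / ln 25, a constant independent of n. So the limit is ln 26 / ln 25 = log_25(26).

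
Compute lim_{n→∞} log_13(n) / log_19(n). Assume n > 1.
lim = ln(19) / ln(13) = log_13(19)

Change of base: log_13(n) = ln n / ln 13 and log_19(n) = ln n / ln 19. The ratio is (ln n / ln 13) · (ln 19 / ln n) = ln 19 / ln 13, a constant independent of n. So the limit is ln 19 / ln 13 = log_13(19).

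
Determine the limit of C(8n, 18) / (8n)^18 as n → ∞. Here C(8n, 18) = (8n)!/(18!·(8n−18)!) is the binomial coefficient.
lim = 1/18! = 1/6402373705728000

With N = 8n → ∞: C(N, 18) / N^18 = [N(N−1)…(N−17)] / (18! · N^18) = (1/18!) · 1 · (1 − 1/(8n)) · … · (1 − 17/(8n)). Each factor → 1 as N → ∞, so the limit is 1/18! = 1/6402373705728000.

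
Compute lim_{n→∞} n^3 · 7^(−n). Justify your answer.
lim = 0

Exponentials with base > 1 dominate every fixed polynomial: for any fixed c, n^c / 7^n → 0 as n → ∞ (e.g. by the ratio test, or by writing 7^n = e^(n ln 7) and noting e^(n ln 7) / n^c → ∞). Hence n^3 · 7^(−n) = n^3 / 7^n → 0.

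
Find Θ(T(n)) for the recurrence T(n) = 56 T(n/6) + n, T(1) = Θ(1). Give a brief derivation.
T(n) = Θ(n^(log_6 56))

Master theorem: compare f(n) = n to n^(log_6 56) where log_6 56 ≈ 2.247. Since 1 < log_6 56, we have f(n) = O(n^(log_6 56 − ε)) for some ε > 0 — Case 1. Hence T(n) = Θ(n^(log_6 56)).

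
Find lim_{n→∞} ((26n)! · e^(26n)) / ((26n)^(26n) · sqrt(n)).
lim = sqrt(2π·26)

Stirling: (26n)! ~ sqrt(2π·26n) · (26n/e)^(26n). Hence
  (26n)! · e^(26n) / (26n)^(26n) ~ sqrt(2π·26n).
Dividing by sqrt(n): sqrt(2π·26n) / sqrt(n) = sqrt(2π·26) · n^((1−1)/2), so the limit is sqrt(2π·26).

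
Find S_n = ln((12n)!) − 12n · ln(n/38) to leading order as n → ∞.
S_n ~ 12n · (ln 456 − 1) + O(ln n)

Stirling: ln((12n)!) = 12n ln(12n) − 12n + O(ln n).
  S_n = 12n ln(12n) − 12n − 12n ln(n/38) + O(ln n)
      = 12n ln(12n) − 12n ln n + 12n ln 38 − 12n + O(ln n)
      = 12n ln 12 + 12n ln 38 − 12n + O(ln n)
      = 12n (ln 456 − 1) + O(ln n).
Numerically ln(456) − 1 ≈ 5.1225.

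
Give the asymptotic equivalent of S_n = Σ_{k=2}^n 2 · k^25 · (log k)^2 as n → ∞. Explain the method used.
S_n ~ n^26 · (log n)^2 / 13

By integral comparison, S_n = ∫_1^n 2 · x^25 · (log x)^2 dx + O(n^25 · (log n)^2). For the integral, the leading term of ∫_1^n x^25 (log x)^2 dx is n^26/26 · (log n)^2 (by repeated integration by parts; each step lowers the log-exponent and produces a relatively O(1/log n) correction). Hence S_n ~ n^26 · (log n)^2 / 13.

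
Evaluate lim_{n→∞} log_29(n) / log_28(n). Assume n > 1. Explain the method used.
lim = ln(28) / ln(29) = log_29(28)

Change of base: log_29(n) = ln n / ln 29 and log_28(n) = ln n / ln 28. The ratio is (ln n / ln 29) · (ln 28 / ln n) = ln 28 / ln 29, a constant independent of n. So the limit is ln 28 / ln 29 = log_29(28).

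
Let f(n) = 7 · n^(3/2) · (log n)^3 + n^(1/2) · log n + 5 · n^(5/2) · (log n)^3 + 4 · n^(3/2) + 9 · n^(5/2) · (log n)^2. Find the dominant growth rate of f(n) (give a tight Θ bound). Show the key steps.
f(n) ∈ Θ(n^(5/2) · (log n)^3)

Compare the terms by growth order. For large n, n^a · (log n)^b dominates n^a' · (log n)^b' iff a > a', or (a = a' and b > b'). Ranking the 5 terms shows the dominant one is 5 · n^(5/2) · (log n)^3. Hence f(n) ∈ Θ(n^(5/2) · (log n)^3).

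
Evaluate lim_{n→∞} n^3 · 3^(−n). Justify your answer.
lim = 0

Exponentials with base > 1 dominate every fixed polynomial: for any fixed c, n^c / 3^n → 0 as n → ∞ (e.g. by the ratio test, or by writing 3^n = e^(n ln 3) and noting e^(n ln 3) / n^c → ∞). Hence n^3 · 3^(−n) = n^3 / 3^n → 0.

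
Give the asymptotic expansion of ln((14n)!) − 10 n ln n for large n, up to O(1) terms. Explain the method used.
ln((14n)!) − 10 n ln n = 4 n ln n + 14(ln 14 − 1) n + (1/2) ln(2π·14n) + O(1/n)

Stirling: ln((14n)!) = 14n ln(14n) − 14n + (1/2) ln(2π·14n) + O(1/n).
Expand 14n ln(14n) = 14n (ln n + ln 14) = 14n ln n + 14n ln 14.
Subtract 10n ln n: leading term is (14 − 10) n ln n = 4 n ln n. The next term is 14n ln 14 − 14n = 14(ln 14 − 1) n. Then the (1/2) ln(2π·14n) correction.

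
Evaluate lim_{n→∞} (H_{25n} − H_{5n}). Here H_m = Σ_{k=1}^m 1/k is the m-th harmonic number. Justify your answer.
lim = ln(25/5) = ln 5

Euler-Maclaurin gives H_m = ln m + γ + 1/(2m) + O(1/m^2). The γ and O(1/m) terms cancel in the difference:
  H_{25n} − H_{5n} = ln(25n) − ln(5n) + O(1/n) = ln(25/5) + O(1/n).
Hence the limit is ln(25/5) = ln 5.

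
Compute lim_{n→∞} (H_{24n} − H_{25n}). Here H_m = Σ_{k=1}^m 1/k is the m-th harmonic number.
lim = ln(24/25)

Euler-Maclaurin gives H_m = ln m + γ + 1/(2m) + O(1/m^2). The γ and O(1/m) terms cancel in the difference:
  H_{24n} − H_{25n} = ln(24n) − ln(25n) + O(1/n) = ln(24/25) + O(1/n).
Hence the limit is ln(24/25).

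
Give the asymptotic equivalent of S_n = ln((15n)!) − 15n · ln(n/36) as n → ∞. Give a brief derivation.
S_n ~ 15n · (ln 540 − 1) + O(ln n)

Stirling: ln((15n)!) = 15n ln(15n) − 15n + O(ln n).
  S_n = 15n ln(15n) − 15n − 15n ln(n/36) + O(ln n)
      = 15n ln(15n) − 15n ln n + 15n ln 36 − 15n + O(ln n)
      = 15n ln 15 + 15n ln 36 − 15n + O(ln n)
      = 15n (ln 540 − 1) + O(ln n).
Numerically ln(540) − 1 ≈ 5.2916.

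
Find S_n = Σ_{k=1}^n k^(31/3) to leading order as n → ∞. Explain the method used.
S_n ~ (3/34) · n^(34/3)

Integral comparison: Σ_{k=1}^n k^(31/3) = ∫_0^n x^(31/3) dx + O(n^(31/3)). The integral is n^(1 + 31/3) / (1 + 31/3) = n^((31+3)/3) / ((31+3)/3) = (3/34) · n^(34/3).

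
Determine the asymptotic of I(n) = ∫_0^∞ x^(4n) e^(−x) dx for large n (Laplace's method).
I(n) ~ sqrt(2π·4n) · (4n/e)^(4n)

Write the integrand as exp(4n ln x − x) and set f(x) = 4n ln x − x. Then f'(x) = 4n/x − 1 = 0 at x* = 4n, and f''(x*) = −4n/x*^2 = −1/(4n). Laplace's method (interior maximum) gives
  I(n) ~ e^(f(x*)) · sqrt(2π / |f''(x*)|)
        = exp(4n ln(4n) − 4n) · sqrt(2π · 4n)
        = (4n)^(4n) e^(−4n) · sqrt(2π·4n)
        = sqrt(2π·4n) · (4n/e)^(4n).
This matches Γ(4n+1) with Stirling applied to Γ.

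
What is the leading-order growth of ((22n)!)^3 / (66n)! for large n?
((22n)!)^3/(66n)! ~ ((2π·22n)^(2/2) / sqrt(3)) · 3^(−3·22n)  →  0

Write N = 22n. Stirling: N! ~ sqrt(2π N)(N/e)^N and (3N)! ~ sqrt(2π·3N)·(3N/e)^(3N).
  (N!)^3/(3N)! ~ (2π N)^(3/2) (N/e)^(3N) / [sqrt(2π·3N) (3N/e)^(3N)]
     = (2π N)^(3/2) / sqrt(2π·3N) · (N/(3N))^(3N)
     = (2π N)^((3−1)/2) / sqrt(3) · 3^(−3N).
Since 3^3 > 1, the factor 3^(−3N) decays exponentially, so the ratio → 0. Substituting N = 22n gives the stated form.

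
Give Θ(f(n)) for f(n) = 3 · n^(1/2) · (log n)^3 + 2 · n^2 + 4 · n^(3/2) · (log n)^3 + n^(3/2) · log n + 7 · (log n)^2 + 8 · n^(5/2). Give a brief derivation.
f(n) ∈ Θ(n^(5/2))

Compare the terms by growth order. For large n, n^a · (log n)^b dominates n^a' · (log n)^b' iff a > a', or (a = a' and b > b'). Ranking the 6 terms shows the dominant one is 8 · n^(5/2). Hence f(n) ∈ Θ(n^(5/2)).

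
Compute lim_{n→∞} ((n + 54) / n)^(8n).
lim = e^432

Rewrite as (1 + 54/n)^(8n). By the standard limit (1 + x/n)^n → e^x, we have (1 + 54/n)^n → e^54, and raising to the 8th power gives e^432.
More precisely, ln[(1 + 54/n)^(8n)] = 8n · ln(1 + 54/n) = 8n · (54/n + O(1/n^2)) = 432 + O(1/n) → 432.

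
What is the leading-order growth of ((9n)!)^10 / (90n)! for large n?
((9n)!)^10/(90n)! ~ ((2π·9n)^(9/2) / sqrt(10)) · 10^(−10·9n)  →  0

Write N = 9n. Stirling: N! ~ sqrt(2π N)(N/e)^N and (10N)! ~ sqrt(2π·10N)·(10N/e)^(10N).
  (N!)^10/(10N)! ~ (2π N)^(10/2) (N/e)^(10N) / [sqrt(2π·10N) (10N/e)^(10N)]
     = (2π N)^(10/2) / sqrt(2π·10N) · (N/(10N))^(10N)
     = (2π N)^((10−1)/2) / sqrt(10) · 10^(−10N).
Since 10^10 > 1, the factor 10^(−10N) decays exponentially, so the ratio → 0. Substituting N = 9n gives the stated form.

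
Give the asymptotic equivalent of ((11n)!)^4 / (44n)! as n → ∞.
((11n)!)^4/(44n)! ~ ((2π·11n)^(3/2) / 2) · 4^(−4·11n)  →  0

Write N = 11n. Stirling: N! ~ sqrt(2π N)(N/e)^N and (4N)! ~ sqrt(2π·4N)·(4N/e)^(4N).
  (N!)^4/(4N)! ~ (2π N)^(4/2) (N/e)^(4N) / [sqrt(2π·4N) (4N/e)^(4N)]
     = (2π N)^(4/2) / sqrt(2π·4N) · (N/(4N))^(4N)
     = (2π N)^((4−1)/2) / 2 · 4^(−4N).
Since 4^4 > 1, the factor 4^(−4N) decays exponentially, so the ratio → 0. Substituting N = 11n gives the stated form.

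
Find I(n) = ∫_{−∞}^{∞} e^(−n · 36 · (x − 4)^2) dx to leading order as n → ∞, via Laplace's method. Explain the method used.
I(n) = sqrt(π/(36n))

Here φ(x) = 36 · (x − 4)^2 has its unique minimum at x* = 4 with φ(x*) = 0 and φ''(x*) = 72. Laplace's method gives
  I(n) ~ e^(−n φ(x*)) · sqrt(2π / (n · φ''(x*))) = sqrt(2π / (72n)) = sqrt(π/(36n)).
This is exact: substituting u = (x − 4)·sqrt(36n) gives I(n) = (1/sqrt(36n)) ∫_{−∞}^{∞} e^(−u^2) du = sqrt(π/(36n)).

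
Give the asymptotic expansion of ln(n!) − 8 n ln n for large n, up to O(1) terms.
ln(n!) − 8 n ln n = −7 n ln n − n + (1/2) ln(2π n) + O(1/n)

Stirling: ln((n)!) = n ln(n) − n + (1/2) ln(2π·n) + O(1/n).
Here n ln(n) = n ln n.
Subtract 8n ln n: leading term is (1 − 8) n ln n = −7 n ln n. The next term is −n. Then the (1/2) ln(2π·n) correction.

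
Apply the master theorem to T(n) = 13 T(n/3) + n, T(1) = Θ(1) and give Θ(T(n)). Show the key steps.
T(n) = Θ(n^(log_3 13))

Master theorem: compare f(n) = n to n^(log_3 13) where log_3 13 ≈ 2.335. Since 1 < log_3 13, we have f(n) = O(n^(log_3 13 − ε)) for some ε > 0 — Case 1. Hence T(n) = Θ(n^(log_3 13)).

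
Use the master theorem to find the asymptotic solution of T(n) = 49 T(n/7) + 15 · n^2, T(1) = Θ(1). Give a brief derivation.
T(n) = Θ(n^2 log n)

log_7 49 = 2, and f(n) = 15 · n^2 = Θ(n^(log_7 49)). This is Case 2 of the master theorem: T(n) = Θ(f(n) · log n) = Θ(n^2 log n).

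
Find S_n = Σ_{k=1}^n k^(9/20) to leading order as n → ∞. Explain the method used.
S_n ~ (20/29) · n^(29/20)

Integral comparison: Σ_{k=1}^n k^(9/20) = ∫_0^n x^(9/20) dx + O(n^(9/20)). The integral is n^(1 + 9/20) / (1 + 9/20) = n^((9+20)/20) / ((9+20)/20) = (20/29) · n^(29/20).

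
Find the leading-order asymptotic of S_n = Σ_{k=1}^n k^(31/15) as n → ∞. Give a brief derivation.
S_n ~ (15/46) · n^(46/15)

Integral comparison: Σ_{k=1}^n k^(31/15) = ∫_0^n x^(31/15) dx + O(n^(31/15)). The integral is n^(1 + 31/15) / (1 + 31/15) = n^((31+15)/15) / ((31+15)/15) = (15/46) · n^(46/15).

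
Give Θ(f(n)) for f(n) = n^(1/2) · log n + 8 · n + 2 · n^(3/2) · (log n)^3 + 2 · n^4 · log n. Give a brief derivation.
f(n) ∈ Θ(n^4 · log n)

Compare the terms by growth order. For large n, n^a · (log n)^b dominates n^a' · (log n)^b' iff a > a', or (a = a' and b > b'). Ranking the 4 terms shows the dominant one is 2 · n^4 · log n. Hence f(n) ∈ Θ(n^4 · log n).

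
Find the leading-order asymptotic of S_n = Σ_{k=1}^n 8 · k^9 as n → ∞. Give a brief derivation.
S_n ~ 4 · n^10 / 5

By integral comparison (Euler-Maclaurin), Σ_{k=1}^n 8 · k^9 = 8 · ∫_0^n x^9 dx + O(n^9) = 8 · n^10/10 = 4 · n^10 / 5 + O(n^9). (Equivalently, Faulhaber's formula gives the same leading term.)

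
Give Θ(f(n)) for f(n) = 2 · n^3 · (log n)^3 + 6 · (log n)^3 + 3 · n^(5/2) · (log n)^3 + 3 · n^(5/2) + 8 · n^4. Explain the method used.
f(n) ∈ Θ(n^4)

Compare the terms by growth order. For large n, n^a · (log n)^b dominates n^a' · (log n)^b' iff a > a', or (a = a' and b > b'). Ranking the 5 terms shows the dominant one is 8 · n^4. Hence f(n) ∈ Θ(n^4).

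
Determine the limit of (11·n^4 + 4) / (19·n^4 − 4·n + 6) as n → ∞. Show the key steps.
lim = 11/19

For large n the leading n^4 terms dominate both numerator and denominator. Dividing top and bottom by n^4, every other term tends to 0, leaving 11/19.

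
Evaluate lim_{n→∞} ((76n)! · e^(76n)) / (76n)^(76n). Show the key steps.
lim = ∞

Stirling: (76n)! ~ sqrt(2π·76n) · (76n/e)^(76n). Hence
  (76n)! · e^(76n) / (76n)^(76n) ~ sqrt(2π·76n) = sqrt(2π·76) · sqrt(n) → ∞.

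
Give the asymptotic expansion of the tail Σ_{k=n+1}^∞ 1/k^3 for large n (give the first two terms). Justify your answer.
Σ_{k>n} 1/k^3 = 1/(2 · n^2) − 1/(2 · n^3) + O(1/n^4)

Compare to the integral: ∫_{n}^∞ x^(−3) dx = [−x^(−2)/2]_{n}^∞ = 1/((3−1)·n^2). The Euler-Maclaurin correction adds −f(n)/2 = −1/(2·n^3). Euler-Maclaurin then gives
  Σ_{k>n} 1/k^3 = ∫_{n}^∞ dx/x^3 − 1/(2·n^3) + O(1/n^4).
(Equivalently this is ζ(3) − Σ_{k≤n} 1/k^3.)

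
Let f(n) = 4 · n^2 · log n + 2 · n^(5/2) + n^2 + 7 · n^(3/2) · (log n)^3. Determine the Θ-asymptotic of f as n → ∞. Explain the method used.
f(n) ∈ Θ(n^(5/2))

Compare the terms by growth order. For large n, n^a · (log n)^b dominates n^a' · (log n)^b' iff a > a', or (a = a' and b > b'). Ranking the 4 terms shows the dominant one is 2 · n^(5/2). Hence f(n) ∈ Θ(n^(5/2)).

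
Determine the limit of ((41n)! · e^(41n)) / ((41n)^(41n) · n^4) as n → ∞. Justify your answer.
lim = 0

Stirling: (41n)! ~ sqrt(2π·41n) · (41n/e)^(41n). Hence
  (41n)! · e^(41n) / (41n)^(41n) ~ sqrt(2π·41n).
Dividing by n^4: sqrt(2π·41n) / n^4 = sqrt(2π·41) · n^((1−8)/2), so the expression behaves like sqrt(2π·41) · n^((1−8)/2) → 0.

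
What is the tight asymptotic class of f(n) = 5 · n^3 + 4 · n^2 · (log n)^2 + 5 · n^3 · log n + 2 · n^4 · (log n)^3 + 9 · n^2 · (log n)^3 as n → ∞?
f(n) ∈ Θ(n^4 · (log n)^3)

Compare the terms by growth order. For large n, n^a · (log n)^b dominates n^a' · (log n)^b' iff a > a', or (a = a' and b > b'). Ranking the 5 terms shows the dominant one is 2 · n^4 · (log n)^3. Hence f(n) ∈ Θ(n^4 · (log n)^3).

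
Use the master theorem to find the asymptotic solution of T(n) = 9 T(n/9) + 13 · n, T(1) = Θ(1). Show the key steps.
T(n) = Θ(n log n)

log_9 9 = 1, and f(n) = 13 · n = Θ(n^(log_9 9)). This is Case 2 of the master theorem: T(n) = Θ(f(n) · log n) = Θ(n log n).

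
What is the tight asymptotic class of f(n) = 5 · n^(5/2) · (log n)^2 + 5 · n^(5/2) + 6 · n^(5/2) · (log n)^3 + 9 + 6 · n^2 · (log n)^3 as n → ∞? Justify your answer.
f(n) ∈ Θ(n^(5/2) · (log n)^3)

Compare the terms by growth order. For large n, n^a · (log n)^b dominates n^a' · (log n)^b' iff a > a', or (a = a' and b > b'). Ranking the 5 terms shows the dominant one is 6 · n^(5/2) · (log n)^3. Hence f(n) ∈ Θ(n^(5/2) · (log n)^3).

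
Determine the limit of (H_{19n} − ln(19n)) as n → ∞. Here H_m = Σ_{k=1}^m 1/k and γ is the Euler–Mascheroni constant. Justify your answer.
lim = γ

By Euler-Maclaurin, H_m = ln m + γ + O(1/m). So
  H_{19n} − ln(19n) = ln(19n) + γ − ln(19n) + O(1/n)
                       = ln(19/19) + γ + O(1/n).
Hence the limit is γ (since ln 1 = 0).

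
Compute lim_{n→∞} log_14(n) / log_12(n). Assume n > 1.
lim = ln(12) / ln(14) = log_14(12)

Change of base: log_14(n) = ln n / ln 14 and log_12(n) = ln n / ln 12. The ratio is (ln n / ln 14) · (ln 12 / ln n) = ln 12 / ln 14, a constant independent of n. So the limit is ln 12 / ln 14 = log_14(12).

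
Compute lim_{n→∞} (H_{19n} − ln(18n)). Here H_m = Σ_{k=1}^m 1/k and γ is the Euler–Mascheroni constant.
lim = ln(19/18) + γ

By Euler-Maclaurin, H_m = ln m + γ + O(1/m). So
  H_{19n} − ln(18n) = ln(19n) + γ − ln(18n) + O(1/n)
                       = ln(19/18) + γ + O(1/n).
Hence the limit is ln(19/18) + γ.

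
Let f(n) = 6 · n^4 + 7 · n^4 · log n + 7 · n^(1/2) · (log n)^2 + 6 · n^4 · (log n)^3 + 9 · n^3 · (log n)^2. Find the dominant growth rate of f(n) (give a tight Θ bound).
f(n) ∈ Θ(n^4 · (log n)^3)

Compare the terms by growth order. For large n, n^a · (log n)^b dominates n^a' · (log n)^b' iff a > a', or (a = a' and b > b'). Ranking the 5 terms shows the dominant one is 6 · n^4 · (log n)^3. Hence f(n) ∈ Θ(n^4 · (log n)^3).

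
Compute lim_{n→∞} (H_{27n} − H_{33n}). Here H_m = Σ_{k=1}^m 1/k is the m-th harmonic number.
lim = ln(27/33) = ln(9/11)

Euler-Maclaurin gives H_m = ln m + γ + 1/(2m) + O(1/m^2). The γ and O(1/m) terms cancel in the difference:
  H_{27n} − H_{33n} = ln(27n) − ln(33n) + O(1/n) = ln(27/33) + O(1/n).
Hence the limit is ln(27/33) = ln(9/11).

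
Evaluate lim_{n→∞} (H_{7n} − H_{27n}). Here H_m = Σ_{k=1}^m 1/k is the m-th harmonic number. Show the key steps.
lim = ln(7/27)

Euler-Maclaurin gives H_m = ln m + γ + 1/(2m) + O(1/m^2). The γ and O(1/m) terms cancel in the difference:
  H_{7n} − H_{27n} = ln(7n) − ln(27n) + O(1/n) = ln(7/27) + O(1/n).
Hence the limit is ln(7/27).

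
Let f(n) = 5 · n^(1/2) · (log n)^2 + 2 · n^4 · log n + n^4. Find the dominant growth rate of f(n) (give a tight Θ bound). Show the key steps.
f(n) ∈ Θ(n^4 · log n)

Compare the terms by growth order. For large n, n^a · (log n)^b dominates n^a' · (log n)^b' iff a > a', or (a = a' and b > b'). Ranking the 3 terms shows the dominant one is 2 · n^4 · log n. Hence f(n) ∈ Θ(n^4 · log n).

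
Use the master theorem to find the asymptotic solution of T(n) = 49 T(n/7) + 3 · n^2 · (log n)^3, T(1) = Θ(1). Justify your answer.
T(n) = Θ(n^2 · (log n)^4)

Here log_7 49 = 2 and f(n) = 3 · n^2 · (log n)^3 = Θ(n^(log_7 49) · (log n)^3). This is the extended Case 2 of the master theorem (f matches the critical exponent up to log factors), giving T(n) = Θ(n^(log_7 49) · (log n)^(3+1)) = Θ(n^2 · (log n)^4).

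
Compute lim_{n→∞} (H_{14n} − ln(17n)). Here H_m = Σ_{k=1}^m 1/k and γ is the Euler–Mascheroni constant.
lim = ln(14/17) + γ

By Euler-Maclaurin, H_m = ln m + γ + O(1/m). So
  H_{14n} − ln(17n) = ln(14n) + γ − ln(17n) + O(1/n)
                       = ln(14/17) + γ + O(1/n).
Hence the limit is ln(14/17) + γ.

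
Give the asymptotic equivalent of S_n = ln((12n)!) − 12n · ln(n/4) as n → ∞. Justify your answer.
S_n ~ 12n · (ln 48 − 1) + O(ln n)

Stirling: ln((12n)!) = 12n ln(12n) − 12n + O(ln n).
  S_n = 12n ln(12n) − 12n − 12n ln(n/4) + O(ln n)
      = 12n ln(12n) − 12n ln n + 12n ln 4 − 12n + O(ln n)
      = 12n ln 12 + 12n ln 4 − 12n + O(ln n)
      = 12n (ln 48 − 1) + O(ln n).
Numerically ln(48) − 1 ≈ 2.8712.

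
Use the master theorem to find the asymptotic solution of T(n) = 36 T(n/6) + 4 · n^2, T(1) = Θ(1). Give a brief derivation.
T(n) = Θ(n^2 log n)

log_6 36 = 2, and f(n) = 4 · n^2 = Θ(n^(log_6 36)). This is Case 2 of the master theorem: T(n) = Θ(f(n) · log n) = Θ(n^2 log n).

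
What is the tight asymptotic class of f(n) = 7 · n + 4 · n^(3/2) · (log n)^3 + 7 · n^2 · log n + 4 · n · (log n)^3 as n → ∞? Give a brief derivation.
f(n) ∈ Θ(n^2 · log n)

Compare the terms by growth order. For large n, n^a · (log n)^b dominates n^a' · (log n)^b' iff a > a', or (a = a' and b > b'). Ranking the 4 terms shows the dominant one is 7 · n^2 · log n. Hence f(n) ∈ Θ(n^2 · log n).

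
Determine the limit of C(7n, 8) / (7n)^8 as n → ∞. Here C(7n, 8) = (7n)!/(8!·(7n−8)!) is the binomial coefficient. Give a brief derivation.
lim = 1/8! = 1/40320

With N = 7n → ∞: C(N, 8) / N^8 = [N(N−1)…(N−7)] / (8! · N^8) = (1/8!) · 1 · (1 − 1/(7n)) · … · (1 − 7/(7n)). Each factor → 1 as N → ∞, so the limit is 1/8! = 1/40320.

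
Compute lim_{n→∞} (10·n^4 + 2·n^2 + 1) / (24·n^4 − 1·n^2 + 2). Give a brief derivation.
lim = 10/24 = 5/12

For large n the leading n^4 terms dominate both numerator and denominator. Dividing top and bottom by n^4, every other term tends to 0, leaving 10/24 = 5/12.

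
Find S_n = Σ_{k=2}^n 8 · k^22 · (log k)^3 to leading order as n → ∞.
S_n ~ 8 · n^23 · (log n)^3 / 23

By integral comparison, S_n = ∫_1^n 8 · x^22 · (log x)^3 dx + O(n^22 · (log n)^3). For the integral, the leading term of ∫_1^n x^22 (log x)^3 dx is n^23/23 · (log n)^3 (by repeated integration by parts; each step lowers the log-exponent and produces a relatively O(1/log n) correction). Hence S_n ~ 8 · n^23 · (log n)^3 / 23.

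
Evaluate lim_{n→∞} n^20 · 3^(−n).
lim = 0

Exponentials with base > 1 dominate every fixed polynomial: for any fixed c, n^c / 3^n → 0 as n → ∞ (e.g. by the ratio test, or by writing 3^n = e^(n ln 3) and noting e^(n ln 3) / n^c → ∞). Hence n^20 · 3^(−n) = n^20 / 3^n → 0.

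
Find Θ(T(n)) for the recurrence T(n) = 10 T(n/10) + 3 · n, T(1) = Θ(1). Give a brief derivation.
T(n) = Θ(n log n)

log_10 10 = 1, and f(n) = 3 · n = Θ(n^(log_10 10)). This is Case 2 of the master theorem: T(n) = Θ(f(n) · log n) = Θ(n log n).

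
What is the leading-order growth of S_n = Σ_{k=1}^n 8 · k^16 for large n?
S_n ~ 8 · n^17 / 17

By integral comparison (Euler-Maclaurin), Σ_{k=1}^n 8 · k^16 = 8 · ∫_0^n x^16 dx + O(n^16) = 8 · n^17/17 + O(n^16). (Equivalently, Faulhaber's formula gives the same leading term.)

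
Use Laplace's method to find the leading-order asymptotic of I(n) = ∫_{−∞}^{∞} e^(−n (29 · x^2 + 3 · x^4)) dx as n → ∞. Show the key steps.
I(n) ~ sqrt(π/(29n))

φ(x) = 29 · x^2 + 3 · x^4 has its unique global minimum at x* = 0 (since φ'(x) = 58x + 12x^3 = 0 only at x = 0 for real x with both coefficients positive, and φ → ∞ as |x| → ∞). At x* = 0, φ(0) = 0 and φ''(0) = 58. Laplace's method then gives
  I(n) ~ sqrt(2π / (n · φ''(0))) · e^(−n φ(0)) = sqrt(2π / (58n)) = sqrt(π/(29n)).
The 3 · x^4 term contributes only at subleading order (an O(1/n) relative correction).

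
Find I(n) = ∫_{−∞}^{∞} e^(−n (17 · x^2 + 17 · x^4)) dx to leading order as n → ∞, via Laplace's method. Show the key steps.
I(n) ~ sqrt(π/(17n))

φ(x) = 17 · x^2 + 17 · x^4 has its unique global minimum at x* = 0 (since φ'(x) = 34x + 68x^3 = 0 only at x = 0 for real x with both coefficients positive, and φ → ∞ as |x| → ∞). At x* = 0, φ(0) = 0 and φ''(0) = 34. Laplace's method then gives
  I(n) ~ sqrt(2π / (n · φ''(0))) · e^(−n φ(0)) = sqrt(2π / (34n)) = sqrt(π/(17n)).
The 17 · x^4 term contributes only at subleading order (an O(1/n) relative correction).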